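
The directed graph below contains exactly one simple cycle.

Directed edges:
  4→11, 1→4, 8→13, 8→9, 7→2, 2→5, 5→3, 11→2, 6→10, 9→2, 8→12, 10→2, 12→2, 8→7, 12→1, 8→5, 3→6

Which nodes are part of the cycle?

DFS with gray/black marking from 5:
5 gray
  3 gray
    6 gray
      10 gray
        2 gray
          2→5: 5 is gray → back edge
Back edge closes the cycle 5 → 3 → 6 → 10 → 2 → 5; its vertices are {2, 3, 5, 6, 10}.

2, 3, 5, 6, 10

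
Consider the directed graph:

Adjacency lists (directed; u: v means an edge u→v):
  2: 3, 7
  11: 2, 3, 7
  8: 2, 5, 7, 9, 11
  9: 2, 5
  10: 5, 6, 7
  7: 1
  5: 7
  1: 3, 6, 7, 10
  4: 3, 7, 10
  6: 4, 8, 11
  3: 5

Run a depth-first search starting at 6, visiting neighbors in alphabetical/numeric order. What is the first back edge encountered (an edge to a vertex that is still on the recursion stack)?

DFS from 6 (visiting neighbors in alphabetical/numeric order); mark gray on enter, black on exit:
6 gray
  4 gray
    3 gray
      5 gray
        7 gray
          1 gray
            1→3: 3 is gray → back edge
First back edge: 1 → 3.

1→3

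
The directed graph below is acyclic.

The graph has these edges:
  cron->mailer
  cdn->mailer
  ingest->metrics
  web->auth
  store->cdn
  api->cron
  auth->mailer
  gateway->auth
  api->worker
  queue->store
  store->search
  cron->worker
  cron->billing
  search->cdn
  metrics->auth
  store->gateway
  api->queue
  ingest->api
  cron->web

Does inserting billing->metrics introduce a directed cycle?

Adding billing→metrics creates a cycle iff metrics can already reach billing.
Explore from metrics: no path reaches billing. The graph stays acyclic.

No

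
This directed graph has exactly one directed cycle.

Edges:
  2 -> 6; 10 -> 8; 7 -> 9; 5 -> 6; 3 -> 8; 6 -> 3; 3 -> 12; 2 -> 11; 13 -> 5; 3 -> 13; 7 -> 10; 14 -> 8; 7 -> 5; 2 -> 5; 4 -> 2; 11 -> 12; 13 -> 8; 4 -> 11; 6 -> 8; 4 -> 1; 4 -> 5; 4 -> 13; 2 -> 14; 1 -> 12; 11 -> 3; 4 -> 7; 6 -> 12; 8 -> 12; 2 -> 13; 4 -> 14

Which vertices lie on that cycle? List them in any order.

3, 5, 6, 13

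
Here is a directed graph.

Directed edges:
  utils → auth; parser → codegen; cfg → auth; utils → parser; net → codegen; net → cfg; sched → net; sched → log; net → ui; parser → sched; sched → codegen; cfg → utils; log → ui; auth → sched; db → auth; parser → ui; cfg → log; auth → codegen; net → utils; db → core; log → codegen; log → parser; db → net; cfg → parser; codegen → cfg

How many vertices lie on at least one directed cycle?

A vertex is on a directed cycle iff it belongs to a strongly connected component of size ≥ 2 (or has a self-loop).
The vertices on cycles are {cfg, log, net, auth, sched, utils, parser, codegen} — 8 in total.

8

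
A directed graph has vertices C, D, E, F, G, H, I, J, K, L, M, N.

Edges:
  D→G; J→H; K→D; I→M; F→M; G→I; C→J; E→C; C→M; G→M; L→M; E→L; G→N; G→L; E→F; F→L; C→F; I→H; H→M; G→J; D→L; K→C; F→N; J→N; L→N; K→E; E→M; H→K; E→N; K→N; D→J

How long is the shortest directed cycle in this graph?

4

For each vertex v, BFS finds the shortest path from v back to v.
The shortest such closed walk is K → C → J → H → K, length 4.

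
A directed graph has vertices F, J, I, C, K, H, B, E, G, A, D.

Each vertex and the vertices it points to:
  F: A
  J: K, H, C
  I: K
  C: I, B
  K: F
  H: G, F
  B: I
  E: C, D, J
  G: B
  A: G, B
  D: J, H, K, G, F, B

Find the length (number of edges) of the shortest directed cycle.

5

For each vertex v, BFS finds the shortest path from v back to v.
The shortest such closed walk is K → F → A → B → I → K, length 5.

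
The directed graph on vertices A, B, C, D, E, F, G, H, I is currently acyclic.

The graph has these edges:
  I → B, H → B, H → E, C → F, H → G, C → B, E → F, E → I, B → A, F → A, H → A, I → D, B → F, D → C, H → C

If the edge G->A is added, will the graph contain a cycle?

No

Adding G→A creates a cycle iff A can already reach G.
Explore from A: no path reaches G. The graph stays acyclic.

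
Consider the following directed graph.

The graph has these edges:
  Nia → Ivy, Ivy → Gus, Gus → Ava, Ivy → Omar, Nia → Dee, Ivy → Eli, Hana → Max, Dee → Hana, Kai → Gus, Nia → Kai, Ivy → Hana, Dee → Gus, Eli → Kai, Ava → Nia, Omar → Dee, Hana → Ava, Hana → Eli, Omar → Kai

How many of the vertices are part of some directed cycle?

A vertex is on a directed cycle iff it belongs to a strongly connected component of size ≥ 2 (or has a self-loop).
The vertices on cycles are {Ava, Dee, Eli, Gus, Ivy, Kai, Nia, Hana, Omar} — 9 in total.

9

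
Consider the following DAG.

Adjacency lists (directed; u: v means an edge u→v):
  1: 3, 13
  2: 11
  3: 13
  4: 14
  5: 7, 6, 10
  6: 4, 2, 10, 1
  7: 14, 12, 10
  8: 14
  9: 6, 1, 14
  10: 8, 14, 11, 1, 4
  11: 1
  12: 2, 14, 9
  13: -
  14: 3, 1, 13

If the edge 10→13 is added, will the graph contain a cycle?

No

Adding 10→13 creates a cycle iff 13 can already reach 10.
Explore from 13: no path reaches 10. The graph stays acyclic.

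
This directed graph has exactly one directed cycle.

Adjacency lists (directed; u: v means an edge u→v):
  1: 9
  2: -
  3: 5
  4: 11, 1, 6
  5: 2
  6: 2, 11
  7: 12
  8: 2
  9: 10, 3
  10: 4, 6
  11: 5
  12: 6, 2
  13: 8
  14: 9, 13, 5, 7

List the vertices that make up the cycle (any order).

DFS with gray/black marking from 9:
9 gray
  10 gray
    4 gray
      11 gray
        5 gray
          2 gray
          2 black
        5 black
      11 black
      1 gray
        1→9: 9 is gray → back edge
Back edge closes the cycle 9 → 10 → 4 → 1 → 9; its vertices are {1, 4, 9, 10}.

1, 4, 9, 10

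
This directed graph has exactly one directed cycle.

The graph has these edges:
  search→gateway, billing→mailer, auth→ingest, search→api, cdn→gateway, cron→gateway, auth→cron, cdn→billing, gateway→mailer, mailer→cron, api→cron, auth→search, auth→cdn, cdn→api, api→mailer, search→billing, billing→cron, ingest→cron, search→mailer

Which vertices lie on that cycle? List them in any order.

cron, mailer, gateway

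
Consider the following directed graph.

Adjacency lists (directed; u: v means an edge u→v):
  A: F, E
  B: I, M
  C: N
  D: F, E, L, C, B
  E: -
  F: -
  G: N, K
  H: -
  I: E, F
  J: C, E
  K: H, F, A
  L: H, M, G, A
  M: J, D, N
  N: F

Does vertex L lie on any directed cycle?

Yes

L is on a cycle iff L can reach itself via ≥1 edge.
L → M → D → L — yes.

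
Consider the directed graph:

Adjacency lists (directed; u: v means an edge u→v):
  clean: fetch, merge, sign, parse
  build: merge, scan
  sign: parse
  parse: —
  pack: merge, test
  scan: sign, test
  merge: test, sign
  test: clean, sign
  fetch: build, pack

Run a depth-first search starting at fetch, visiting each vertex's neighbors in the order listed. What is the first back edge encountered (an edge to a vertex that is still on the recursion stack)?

DFS from fetch (visiting each vertex's neighbors in the order listed); mark gray on enter, black on exit:
fetch gray
  build gray
    merge gray
      test gray
        clean gray
          clean→fetch: fetch is gray → back edge
First back edge: clean → fetch.

clean->fetch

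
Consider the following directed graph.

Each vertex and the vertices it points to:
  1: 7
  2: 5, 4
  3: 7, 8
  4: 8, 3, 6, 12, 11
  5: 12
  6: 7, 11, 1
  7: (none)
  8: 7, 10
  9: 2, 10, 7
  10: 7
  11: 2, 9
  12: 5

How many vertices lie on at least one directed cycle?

A vertex is on a directed cycle iff it belongs to a strongly connected component of size ≥ 2 (or has a self-loop).
The vertices on cycles are {2, 4, 5, 6, 9, 11, 12} — 7 in total.

7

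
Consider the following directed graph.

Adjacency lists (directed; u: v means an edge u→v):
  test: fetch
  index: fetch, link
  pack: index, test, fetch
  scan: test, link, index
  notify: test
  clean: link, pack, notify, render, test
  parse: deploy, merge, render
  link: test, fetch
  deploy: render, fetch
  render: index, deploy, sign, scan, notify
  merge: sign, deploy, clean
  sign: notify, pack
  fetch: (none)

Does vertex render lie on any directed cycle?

Yes

render is on a cycle iff render can reach itself via ≥1 edge.
render → deploy → render — yes.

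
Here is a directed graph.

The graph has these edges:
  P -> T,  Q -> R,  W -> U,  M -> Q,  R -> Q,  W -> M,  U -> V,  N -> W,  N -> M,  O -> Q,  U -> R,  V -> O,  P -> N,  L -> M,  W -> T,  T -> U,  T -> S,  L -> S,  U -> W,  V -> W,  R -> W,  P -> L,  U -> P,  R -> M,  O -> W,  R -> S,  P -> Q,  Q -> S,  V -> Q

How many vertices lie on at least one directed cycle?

11

A vertex is on a directed cycle iff it belongs to a strongly connected component of size ≥ 2 (or has a self-loop).
The vertices on cycles are {L, M, N, O, P, Q, R, T, U, V, W} — 11 in total.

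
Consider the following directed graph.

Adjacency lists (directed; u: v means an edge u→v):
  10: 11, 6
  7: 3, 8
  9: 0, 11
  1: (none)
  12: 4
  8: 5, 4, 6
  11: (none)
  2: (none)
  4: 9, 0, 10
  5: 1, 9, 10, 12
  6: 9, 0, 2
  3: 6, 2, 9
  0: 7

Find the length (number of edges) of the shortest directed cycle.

4

For each vertex v, BFS finds the shortest path from v back to v.
The shortest such closed walk is 7 → 3 → 6 → 0 → 7, length 4.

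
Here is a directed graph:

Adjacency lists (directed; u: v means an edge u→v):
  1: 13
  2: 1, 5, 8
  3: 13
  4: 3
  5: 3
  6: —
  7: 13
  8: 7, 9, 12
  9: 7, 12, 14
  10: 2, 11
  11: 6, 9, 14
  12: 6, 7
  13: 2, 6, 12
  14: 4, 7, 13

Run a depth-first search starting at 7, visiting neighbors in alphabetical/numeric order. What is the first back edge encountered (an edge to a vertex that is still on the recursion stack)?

DFS from 7 (visiting neighbors in alphabetical/numeric order); mark gray on enter, black on exit:
7 gray
  13 gray
    2 gray
      1 gray
        1→13: 13 is gray → back edge
First back edge: 1 → 13.

1→13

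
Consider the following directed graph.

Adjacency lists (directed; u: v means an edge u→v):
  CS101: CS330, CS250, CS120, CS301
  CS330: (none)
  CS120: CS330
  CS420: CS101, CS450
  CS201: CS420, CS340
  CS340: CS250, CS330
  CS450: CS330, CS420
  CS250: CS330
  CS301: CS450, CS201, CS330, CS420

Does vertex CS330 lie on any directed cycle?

CS330 lies on a cycle iff there is a path from CS330 back to itself.
Exploring from CS330, it never reaches itself; equivalently, its strongly connected component is a singleton.

No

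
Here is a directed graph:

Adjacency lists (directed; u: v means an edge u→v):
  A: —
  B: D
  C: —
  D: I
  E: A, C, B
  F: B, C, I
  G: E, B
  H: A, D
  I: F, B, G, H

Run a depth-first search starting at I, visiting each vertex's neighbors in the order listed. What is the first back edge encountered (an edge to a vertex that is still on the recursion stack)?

D->I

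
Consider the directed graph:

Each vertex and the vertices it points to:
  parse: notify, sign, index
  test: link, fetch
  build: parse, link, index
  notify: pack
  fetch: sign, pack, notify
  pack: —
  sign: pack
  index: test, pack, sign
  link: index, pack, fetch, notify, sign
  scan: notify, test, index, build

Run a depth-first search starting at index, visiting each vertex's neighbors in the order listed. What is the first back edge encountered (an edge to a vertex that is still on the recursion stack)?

DFS from index (visiting each vertex's neighbors in the order listed); mark gray on enter, black on exit:
index gray
  test gray
    link gray
      link→index: index is gray → back edge
First back edge: link → index.

link→index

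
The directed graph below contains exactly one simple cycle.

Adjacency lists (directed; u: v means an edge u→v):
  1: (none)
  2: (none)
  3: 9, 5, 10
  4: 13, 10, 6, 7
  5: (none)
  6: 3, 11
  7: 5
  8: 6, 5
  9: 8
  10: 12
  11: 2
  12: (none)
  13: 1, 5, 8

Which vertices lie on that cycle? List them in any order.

DFS with gray/black marking from 6:
6 gray
  3 gray
    9 gray
      8 gray
        8→6: 6 is gray → back edge
Back edge closes the cycle 6 → 3 → 9 → 8 → 6; its vertices are {3, 6, 8, 9}.

3, 6, 8, 9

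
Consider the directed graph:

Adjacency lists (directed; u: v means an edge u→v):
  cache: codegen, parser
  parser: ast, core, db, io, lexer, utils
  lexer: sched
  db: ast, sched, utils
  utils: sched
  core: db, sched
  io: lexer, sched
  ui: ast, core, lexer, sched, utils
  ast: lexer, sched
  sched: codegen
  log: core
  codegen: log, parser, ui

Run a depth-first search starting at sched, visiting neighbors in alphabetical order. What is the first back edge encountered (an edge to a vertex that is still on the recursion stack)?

DFS from sched (visiting neighbors in alphabetical order); mark gray on enter, black on exit:
sched gray
  codegen gray
    log gray
      core gray
        db gray
          ast gray
            lexer gray
              lexer→sched: sched is gray → back edge
First back edge: lexer → sched.

lexer→sched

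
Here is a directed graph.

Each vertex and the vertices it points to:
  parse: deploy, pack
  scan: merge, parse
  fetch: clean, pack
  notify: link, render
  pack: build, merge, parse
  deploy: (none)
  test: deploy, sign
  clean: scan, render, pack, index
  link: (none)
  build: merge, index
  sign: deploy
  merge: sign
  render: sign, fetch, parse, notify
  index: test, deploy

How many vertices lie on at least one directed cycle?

6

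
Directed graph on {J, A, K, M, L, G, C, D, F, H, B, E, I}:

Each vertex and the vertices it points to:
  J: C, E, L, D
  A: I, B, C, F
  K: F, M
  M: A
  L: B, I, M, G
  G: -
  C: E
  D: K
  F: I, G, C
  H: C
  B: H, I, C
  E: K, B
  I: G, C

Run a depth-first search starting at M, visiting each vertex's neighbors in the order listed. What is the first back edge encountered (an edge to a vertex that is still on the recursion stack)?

DFS from M (visiting each vertex's neighbors in the order listed); mark gray on enter, black on exit:
M gray
  A gray
    I gray
      G gray
      G black
      C gray
        E gray
          K gray
            F gray
              F→I: I is gray → back edge
First back edge: F → I.

F→I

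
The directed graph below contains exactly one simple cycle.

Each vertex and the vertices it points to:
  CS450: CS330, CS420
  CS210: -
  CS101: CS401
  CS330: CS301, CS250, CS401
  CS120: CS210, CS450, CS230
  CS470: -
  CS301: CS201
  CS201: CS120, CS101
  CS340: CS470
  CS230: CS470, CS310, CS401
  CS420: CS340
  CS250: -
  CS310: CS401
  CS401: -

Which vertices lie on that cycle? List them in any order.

DFS with gray/black marking from CS201:
CS201 gray
  CS120 gray
    CS210 gray
    CS210 black
    CS450 gray
      CS330 gray
        CS301 gray
          CS301→CS201: CS201 is gray → back edge
Back edge closes the cycle CS201 → CS120 → CS450 → CS330 → CS301 → CS201; its vertices are {CS120, CS201, CS301, CS330, CS450}.

CS120, CS201, CS301, CS330, CS450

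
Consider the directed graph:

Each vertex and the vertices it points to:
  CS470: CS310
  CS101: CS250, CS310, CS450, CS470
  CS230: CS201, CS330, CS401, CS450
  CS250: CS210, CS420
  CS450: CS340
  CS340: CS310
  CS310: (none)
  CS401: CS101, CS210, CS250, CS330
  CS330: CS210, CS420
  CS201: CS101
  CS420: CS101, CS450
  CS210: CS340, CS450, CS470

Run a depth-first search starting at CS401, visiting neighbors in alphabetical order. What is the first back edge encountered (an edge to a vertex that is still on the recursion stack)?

CS420->CS101

DFS from CS401 (visiting neighbors in alphabetical order); mark gray on enter, black on exit:
CS401 gray
  CS101 gray
    CS250 gray
      CS210 gray
        CS340 gray
          CS310 gray
          CS310 black
        CS340 black
        CS450 gray
          CS450→CS340: CS340 black — skip
        CS450 black
        CS470 gray
          CS470→CS310: CS310 black — skip
        CS470 black
      CS210 black
      CS420 gray
        CS420→CS101: CS101 is gray → back edge
First back edge: CS420 → CS101.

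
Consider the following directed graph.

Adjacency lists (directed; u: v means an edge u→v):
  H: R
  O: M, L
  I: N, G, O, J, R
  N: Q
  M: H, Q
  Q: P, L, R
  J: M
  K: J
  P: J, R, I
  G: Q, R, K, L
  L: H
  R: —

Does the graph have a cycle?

DFS with white/gray/black marking, starting from L:
L gray
  H gray
    R gray
    R black
  H black
L black
O gray
  M gray
    M→H: H black — skip
    Q gray
      P gray
        J gray
          J→M: M is gray → back edge
Back edge found, so a cycle exists: M → Q → P → J → M.

Yes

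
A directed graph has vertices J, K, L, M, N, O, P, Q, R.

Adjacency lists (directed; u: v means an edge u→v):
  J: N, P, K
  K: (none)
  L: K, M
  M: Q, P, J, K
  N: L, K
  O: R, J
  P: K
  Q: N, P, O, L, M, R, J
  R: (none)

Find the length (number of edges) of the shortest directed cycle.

2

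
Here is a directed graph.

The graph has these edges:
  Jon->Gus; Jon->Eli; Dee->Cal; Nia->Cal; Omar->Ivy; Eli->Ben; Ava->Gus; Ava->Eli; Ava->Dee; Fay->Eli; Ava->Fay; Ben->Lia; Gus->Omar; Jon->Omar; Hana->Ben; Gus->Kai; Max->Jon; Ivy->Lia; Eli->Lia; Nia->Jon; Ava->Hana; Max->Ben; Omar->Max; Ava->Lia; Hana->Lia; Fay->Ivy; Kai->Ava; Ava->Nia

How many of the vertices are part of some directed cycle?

7

A vertex is on a directed cycle iff it belongs to a strongly connected component of size ≥ 2 (or has a self-loop).
The vertices on cycles are {Ava, Gus, Jon, Kai, Max, Nia, Omar} — 7 in total.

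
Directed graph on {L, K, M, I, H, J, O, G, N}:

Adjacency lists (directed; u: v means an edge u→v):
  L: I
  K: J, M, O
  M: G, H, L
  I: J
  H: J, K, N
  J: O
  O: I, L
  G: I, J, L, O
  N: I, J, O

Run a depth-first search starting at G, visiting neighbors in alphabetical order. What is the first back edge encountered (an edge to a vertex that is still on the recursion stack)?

DFS from G (visiting neighbors in alphabetical order); mark gray on enter, black on exit:
G gray
  I gray
    J gray
      O gray
        O→I: I is gray → back edge
First back edge: O → I.

O→I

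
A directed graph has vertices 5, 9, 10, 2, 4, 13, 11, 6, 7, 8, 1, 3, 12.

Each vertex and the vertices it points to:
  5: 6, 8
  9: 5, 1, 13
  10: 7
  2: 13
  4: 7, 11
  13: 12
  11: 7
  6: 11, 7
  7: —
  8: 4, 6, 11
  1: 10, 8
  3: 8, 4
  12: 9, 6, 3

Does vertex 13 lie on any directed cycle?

Yes

13 is on a cycle iff 13 can reach itself via ≥1 edge.
13 → 12 → 9 → 13 — yes.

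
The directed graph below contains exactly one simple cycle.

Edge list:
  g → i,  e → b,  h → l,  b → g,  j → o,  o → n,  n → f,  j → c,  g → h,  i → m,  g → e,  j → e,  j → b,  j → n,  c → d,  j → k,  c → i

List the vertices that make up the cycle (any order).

b, e, g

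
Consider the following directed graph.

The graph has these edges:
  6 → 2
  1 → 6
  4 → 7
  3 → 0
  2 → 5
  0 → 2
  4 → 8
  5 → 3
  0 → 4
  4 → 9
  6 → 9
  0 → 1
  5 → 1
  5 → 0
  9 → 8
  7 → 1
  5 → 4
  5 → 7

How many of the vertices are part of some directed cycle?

A vertex is on a directed cycle iff it belongs to a strongly connected component of size ≥ 2 (or has a self-loop).
The vertices on cycles are {0, 1, 2, 3, 4, 5, 6, 7} — 8 in total.

8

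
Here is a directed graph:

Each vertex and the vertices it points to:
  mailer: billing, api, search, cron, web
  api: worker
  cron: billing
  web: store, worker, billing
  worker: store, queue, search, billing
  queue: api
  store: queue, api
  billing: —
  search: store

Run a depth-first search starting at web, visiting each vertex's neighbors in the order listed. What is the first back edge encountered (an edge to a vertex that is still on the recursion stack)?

DFS from web (visiting each vertex's neighbors in the order listed); mark gray on enter, black on exit:
web gray
  store gray
    queue gray
      api gray
        worker gray
          worker→store: store is gray → back edge
First back edge: worker → store.

worker→store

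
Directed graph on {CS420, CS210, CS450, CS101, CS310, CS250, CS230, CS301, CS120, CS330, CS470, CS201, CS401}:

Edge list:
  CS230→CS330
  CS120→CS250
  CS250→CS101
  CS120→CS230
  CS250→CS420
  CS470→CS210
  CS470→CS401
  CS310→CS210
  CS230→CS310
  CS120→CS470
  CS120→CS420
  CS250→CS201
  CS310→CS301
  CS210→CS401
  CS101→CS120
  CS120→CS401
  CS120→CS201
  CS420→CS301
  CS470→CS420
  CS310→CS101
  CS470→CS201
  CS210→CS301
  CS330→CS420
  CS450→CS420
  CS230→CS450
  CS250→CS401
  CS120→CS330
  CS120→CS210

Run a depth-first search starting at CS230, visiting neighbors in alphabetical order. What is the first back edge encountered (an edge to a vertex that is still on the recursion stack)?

DFS from CS230 (visiting neighbors in alphabetical order); mark gray on enter, black on exit:
CS230 gray
  CS310 gray
    CS101 gray
      CS120 gray
        CS201 gray
        CS201 black
        CS210 gray
          CS301 gray
          CS301 black
          CS401 gray
          CS401 black
        CS210 black
        CS120→CS230: CS230 is gray → back edge
First back edge: CS120 → CS230.

CS120→CS230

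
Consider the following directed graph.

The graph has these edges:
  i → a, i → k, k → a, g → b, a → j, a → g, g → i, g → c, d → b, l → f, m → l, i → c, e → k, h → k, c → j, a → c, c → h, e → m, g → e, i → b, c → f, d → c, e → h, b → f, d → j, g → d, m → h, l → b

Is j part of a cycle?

No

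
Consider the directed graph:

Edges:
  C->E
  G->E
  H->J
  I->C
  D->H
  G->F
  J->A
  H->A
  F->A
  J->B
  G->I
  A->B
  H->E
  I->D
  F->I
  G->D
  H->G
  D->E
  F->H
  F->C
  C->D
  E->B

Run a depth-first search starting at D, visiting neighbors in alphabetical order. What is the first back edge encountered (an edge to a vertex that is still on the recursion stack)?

DFS from D (visiting neighbors in alphabetical order); mark gray on enter, black on exit:
D gray
  E gray
    B gray
    B black
  E black
  H gray
    A gray
      A→B: B black — skip
    A black
    H→E: E black — skip
    G gray
      G→D: D is gray → back edge
First back edge: G → D.

G->D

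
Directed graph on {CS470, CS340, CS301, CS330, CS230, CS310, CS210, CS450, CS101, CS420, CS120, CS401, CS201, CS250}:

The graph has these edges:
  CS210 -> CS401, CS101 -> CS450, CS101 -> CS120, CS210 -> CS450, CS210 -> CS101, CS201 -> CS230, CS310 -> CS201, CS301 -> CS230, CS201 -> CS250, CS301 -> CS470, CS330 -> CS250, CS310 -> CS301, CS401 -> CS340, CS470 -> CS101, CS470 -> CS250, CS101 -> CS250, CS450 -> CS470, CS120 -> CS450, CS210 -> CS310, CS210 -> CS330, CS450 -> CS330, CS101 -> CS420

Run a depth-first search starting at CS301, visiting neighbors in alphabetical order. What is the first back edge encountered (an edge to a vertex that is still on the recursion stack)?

DFS from CS301 (visiting neighbors in alphabetical order); mark gray on enter, black on exit:
CS301 gray
  CS230 gray
  CS230 black
  CS470 gray
    CS101 gray
      CS120 gray
        CS450 gray
          CS330 gray
            CS250 gray
            CS250 black
          CS330 black
          CS450→CS470: CS470 is gray → back edge
First back edge: CS450 → CS470.

CS450->CS470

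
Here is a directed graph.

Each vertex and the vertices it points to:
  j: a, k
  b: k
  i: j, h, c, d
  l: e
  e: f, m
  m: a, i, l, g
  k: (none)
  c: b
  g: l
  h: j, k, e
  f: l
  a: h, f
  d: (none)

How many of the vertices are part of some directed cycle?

9

A vertex is on a directed cycle iff it belongs to a strongly connected component of size ≥ 2 (or has a self-loop).
The vertices on cycles are {a, e, f, g, h, i, j, l, m} — 9 in total.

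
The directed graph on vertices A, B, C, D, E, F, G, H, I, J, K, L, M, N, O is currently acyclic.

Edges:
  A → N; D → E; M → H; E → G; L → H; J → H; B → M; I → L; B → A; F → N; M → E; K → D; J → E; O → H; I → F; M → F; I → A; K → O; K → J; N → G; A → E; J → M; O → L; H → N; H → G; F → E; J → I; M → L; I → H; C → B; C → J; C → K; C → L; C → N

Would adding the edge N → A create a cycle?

Adding N→A creates a cycle iff A can already reach N.
Path from A: A → N.
So A → … → N → A is a cycle.

Yes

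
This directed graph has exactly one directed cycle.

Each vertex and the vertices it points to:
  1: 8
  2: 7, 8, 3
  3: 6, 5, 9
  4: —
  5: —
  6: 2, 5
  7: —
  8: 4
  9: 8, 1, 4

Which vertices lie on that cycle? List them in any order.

DFS with gray/black marking from 3:
3 gray
  6 gray
    2 gray
      7 gray
      7 black
      8 gray
        4 gray
        4 black
      8 black
      2→3: 3 is gray → back edge
Back edge closes the cycle 3 → 6 → 2 → 3; its vertices are {2, 3, 6}.

2, 3, 6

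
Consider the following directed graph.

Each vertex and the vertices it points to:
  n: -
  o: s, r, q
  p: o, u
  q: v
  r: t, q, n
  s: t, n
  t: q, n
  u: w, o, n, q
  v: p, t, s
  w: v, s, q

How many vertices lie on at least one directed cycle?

9

A vertex is on a directed cycle iff it belongs to a strongly connected component of size ≥ 2 (or has a self-loop).
The vertices on cycles are {o, p, q, r, s, t, u, v, w} — 9 in total.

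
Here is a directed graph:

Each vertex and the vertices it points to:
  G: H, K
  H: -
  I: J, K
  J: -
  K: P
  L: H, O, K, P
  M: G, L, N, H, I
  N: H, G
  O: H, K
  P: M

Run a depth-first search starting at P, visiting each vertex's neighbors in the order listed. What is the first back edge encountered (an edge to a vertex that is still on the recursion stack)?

K→P

DFS from P (visiting each vertex's neighbors in the order listed); mark gray on enter, black on exit:
P gray
  M gray
    G gray
      H gray
      H black
      K gray
        K→P: P is gray → back edge
First back edge: K → P.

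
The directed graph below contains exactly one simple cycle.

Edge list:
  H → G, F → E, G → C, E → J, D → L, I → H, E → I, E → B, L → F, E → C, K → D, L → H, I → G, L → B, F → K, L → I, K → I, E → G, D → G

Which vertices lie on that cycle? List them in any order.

D, F, K, L

DFS with gray/black marking from F:
F gray
  K gray
    I gray
      G gray
        C gray
        C black
      G black
      H gray
        H→G: G black — skip
      H black
    I black
    D gray
      D→G: G black — skip
      L gray
        L→I: I black — skip
        L→F: F is gray → back edge
Back edge closes the cycle F → K → D → L → F; its vertices are {D, F, K, L}.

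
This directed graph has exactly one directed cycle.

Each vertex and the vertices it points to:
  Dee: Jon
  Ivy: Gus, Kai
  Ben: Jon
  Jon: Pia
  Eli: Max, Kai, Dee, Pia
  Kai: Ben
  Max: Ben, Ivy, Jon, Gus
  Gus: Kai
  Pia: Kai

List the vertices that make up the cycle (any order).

Ben, Jon, Kai, Pia

DFS with gray/black marking from Ben:
Ben gray
  Jon gray
    Pia gray
      Kai gray
        Kai→Ben: Ben is gray → back edge
Back edge closes the cycle Ben → Jon → Pia → Kai → Ben; its vertices are {Ben, Jon, Kai, Pia}.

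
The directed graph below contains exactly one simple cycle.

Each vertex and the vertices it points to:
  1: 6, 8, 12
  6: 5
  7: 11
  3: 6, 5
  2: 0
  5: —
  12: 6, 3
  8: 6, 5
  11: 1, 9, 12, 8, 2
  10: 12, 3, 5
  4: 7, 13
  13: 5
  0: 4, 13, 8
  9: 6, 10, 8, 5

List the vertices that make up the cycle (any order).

0, 2, 4, 7, 11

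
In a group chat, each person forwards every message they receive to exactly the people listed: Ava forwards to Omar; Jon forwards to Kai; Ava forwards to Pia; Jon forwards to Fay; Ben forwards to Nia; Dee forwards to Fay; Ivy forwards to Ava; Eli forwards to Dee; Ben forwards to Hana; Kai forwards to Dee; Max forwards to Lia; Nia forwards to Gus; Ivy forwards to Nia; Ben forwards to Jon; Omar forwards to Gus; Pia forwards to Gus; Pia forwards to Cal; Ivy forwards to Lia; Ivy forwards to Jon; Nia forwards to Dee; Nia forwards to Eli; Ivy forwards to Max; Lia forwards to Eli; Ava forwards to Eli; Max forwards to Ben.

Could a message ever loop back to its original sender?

No

DFS with white/gray/black marking, starting from Cal:
Cal gray
Cal black
Omar gray
  Gus gray
  Gus black
Omar black
Fay gray
Fay black
Lia gray
  Eli gray
    Dee gray
      Dee→Fay: Fay black — skip
    Dee black
  Eli black
Lia black
Max gray
  Max→Lia: Lia black — skip
  Ben gray
    Hana gray
    Hana black
    Jon gray
      Kai gray
        Kai→Dee: Dee black — skip
      Kai black
      Jon→Fay: Fay black — skip
    Jon black
    Nia gray
      Nia→Eli: Eli black — skip
      Nia→Gus: Gus black — skip
      Nia→Dee: Dee black — skip
    Nia black
  Ben black
Max black
Ava gray
  Ava→Omar: Omar black — skip
  Ava→Eli: Eli black — skip
  Pia gray
    Pia→Cal: Cal black — skip
    Pia→Gus: Gus black — skip
  Pia black
Ava black
Ivy gray
  Ivy→Nia: Nia black — skip
  Ivy→Jon: Jon black — skip
  Ivy→Lia: Lia black — skip
  Ivy→Max: Max black — skip
  Ivy→Ava: Ava black — skip
Ivy black
Every edge goes to a white or black vertex — no back edge, so the graph is acyclic.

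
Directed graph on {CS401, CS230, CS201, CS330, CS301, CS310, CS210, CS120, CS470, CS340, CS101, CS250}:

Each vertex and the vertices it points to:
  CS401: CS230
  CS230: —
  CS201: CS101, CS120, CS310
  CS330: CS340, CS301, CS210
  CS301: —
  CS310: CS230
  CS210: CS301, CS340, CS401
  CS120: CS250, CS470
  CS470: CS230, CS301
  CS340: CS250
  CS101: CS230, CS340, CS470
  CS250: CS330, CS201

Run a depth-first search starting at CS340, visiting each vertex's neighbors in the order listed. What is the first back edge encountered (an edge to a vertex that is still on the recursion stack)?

DFS from CS340 (visiting each vertex's neighbors in the order listed); mark gray on enter, black on exit:
CS340 gray
  CS250 gray
    CS330 gray
      CS330→CS340: CS340 is gray → back edge
First back edge: CS330 → CS340.

CS330→CS340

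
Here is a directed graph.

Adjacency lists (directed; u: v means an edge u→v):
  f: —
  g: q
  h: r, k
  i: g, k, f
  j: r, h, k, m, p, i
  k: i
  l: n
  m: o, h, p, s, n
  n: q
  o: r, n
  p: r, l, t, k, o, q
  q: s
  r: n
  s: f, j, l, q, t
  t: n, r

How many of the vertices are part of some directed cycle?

A vertex is on a directed cycle iff it belongs to a strongly connected component of size ≥ 2 (or has a self-loop).
The vertices on cycles are {g, h, i, j, k, l, m, n, o, p, q, r, s, t} — 14 in total.

14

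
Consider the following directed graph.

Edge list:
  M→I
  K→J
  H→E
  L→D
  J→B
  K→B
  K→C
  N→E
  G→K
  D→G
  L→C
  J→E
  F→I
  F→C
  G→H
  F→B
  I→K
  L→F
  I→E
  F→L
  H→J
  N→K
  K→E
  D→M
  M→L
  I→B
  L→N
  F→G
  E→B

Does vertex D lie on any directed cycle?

D is on a cycle iff D can reach itself via ≥1 edge.
D → M → L → D — yes.

Yes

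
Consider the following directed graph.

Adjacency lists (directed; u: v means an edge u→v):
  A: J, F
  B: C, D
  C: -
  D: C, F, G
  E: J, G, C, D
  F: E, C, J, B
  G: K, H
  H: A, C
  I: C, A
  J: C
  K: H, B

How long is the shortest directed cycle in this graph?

For each vertex v, BFS finds the shortest path from v back to v.
The shortest such closed walk is F → E → D → F, length 3.

3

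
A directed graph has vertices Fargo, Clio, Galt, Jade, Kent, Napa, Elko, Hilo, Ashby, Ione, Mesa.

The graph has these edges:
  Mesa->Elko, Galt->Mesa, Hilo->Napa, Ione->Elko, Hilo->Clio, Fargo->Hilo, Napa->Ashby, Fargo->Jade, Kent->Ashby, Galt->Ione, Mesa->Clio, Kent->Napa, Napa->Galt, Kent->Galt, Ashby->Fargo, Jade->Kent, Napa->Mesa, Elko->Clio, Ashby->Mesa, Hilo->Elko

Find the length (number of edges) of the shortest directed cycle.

For each vertex v, BFS finds the shortest path from v back to v.
The shortest such closed walk is Kent → Ashby → Fargo → Jade → Kent, length 4.

4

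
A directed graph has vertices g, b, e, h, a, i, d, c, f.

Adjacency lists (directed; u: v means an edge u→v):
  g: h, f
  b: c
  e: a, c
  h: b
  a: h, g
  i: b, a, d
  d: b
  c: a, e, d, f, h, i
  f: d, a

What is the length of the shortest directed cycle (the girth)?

For each vertex v, BFS finds the shortest path from v back to v.
The shortest such closed walk is e → c → e, length 2.

2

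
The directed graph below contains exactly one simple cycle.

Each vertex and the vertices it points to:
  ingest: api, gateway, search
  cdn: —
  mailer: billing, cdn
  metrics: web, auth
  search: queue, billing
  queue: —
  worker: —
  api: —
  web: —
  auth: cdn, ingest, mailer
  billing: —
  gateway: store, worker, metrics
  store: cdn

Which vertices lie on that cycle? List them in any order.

DFS with gray/black marking from auth:
auth gray
  cdn gray
  cdn black
  ingest gray
    api gray
    api black
    gateway gray
      store gray
        store→cdn: cdn black — skip
      store black
      worker gray
      worker black
      metrics gray
        web gray
        web black
        metrics→auth: auth is gray → back edge
Back edge closes the cycle auth → ingest → gateway → metrics → auth; its vertices are {auth, ingest, gateway, metrics}.

auth, ingest, gateway, metrics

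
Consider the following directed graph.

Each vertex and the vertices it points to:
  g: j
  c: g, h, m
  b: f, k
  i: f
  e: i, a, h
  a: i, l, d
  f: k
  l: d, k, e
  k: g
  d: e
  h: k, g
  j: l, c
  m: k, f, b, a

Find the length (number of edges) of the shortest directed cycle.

For each vertex v, BFS finds the shortest path from v back to v.
The shortest such closed walk is j → c → g → j, length 3.

3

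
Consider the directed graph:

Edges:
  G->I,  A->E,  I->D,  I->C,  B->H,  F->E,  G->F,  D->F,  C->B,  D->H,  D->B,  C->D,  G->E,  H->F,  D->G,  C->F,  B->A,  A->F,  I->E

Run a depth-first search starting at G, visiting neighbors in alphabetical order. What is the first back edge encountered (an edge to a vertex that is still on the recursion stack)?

DFS from G (visiting neighbors in alphabetical order); mark gray on enter, black on exit:
G gray
  E gray
  E black
  F gray
    F→E: E black — skip
  F black
  I gray
    C gray
      B gray
        A gray
          A→E: E black — skip
          A→F: F black — skip
        A black
        H gray
          H→F: F black — skip
        H black
      B black
      D gray
        D→B: B black — skip
        D→F: F black — skip
        D→G: G is gray → back edge
First back edge: D → G.

D→G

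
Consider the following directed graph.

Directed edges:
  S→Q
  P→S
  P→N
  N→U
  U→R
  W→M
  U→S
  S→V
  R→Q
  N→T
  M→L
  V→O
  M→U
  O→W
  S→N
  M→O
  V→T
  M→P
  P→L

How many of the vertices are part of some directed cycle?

8

A vertex is on a directed cycle iff it belongs to a strongly connected component of size ≥ 2 (or has a self-loop).
The vertices on cycles are {M, N, O, P, S, U, V, W} — 8 in total.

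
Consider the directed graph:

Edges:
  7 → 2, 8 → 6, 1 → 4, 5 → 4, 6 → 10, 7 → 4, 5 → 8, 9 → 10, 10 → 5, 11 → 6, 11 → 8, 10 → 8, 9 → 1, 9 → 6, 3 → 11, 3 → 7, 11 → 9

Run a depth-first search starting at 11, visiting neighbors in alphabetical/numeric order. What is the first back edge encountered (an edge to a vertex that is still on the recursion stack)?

8->6

DFS from 11 (visiting neighbors in alphabetical/numeric order); mark gray on enter, black on exit:
11 gray
  6 gray
    10 gray
      5 gray
        4 gray
        4 black
        8 gray
          8→6: 6 is gray → back edge
First back edge: 8 → 6.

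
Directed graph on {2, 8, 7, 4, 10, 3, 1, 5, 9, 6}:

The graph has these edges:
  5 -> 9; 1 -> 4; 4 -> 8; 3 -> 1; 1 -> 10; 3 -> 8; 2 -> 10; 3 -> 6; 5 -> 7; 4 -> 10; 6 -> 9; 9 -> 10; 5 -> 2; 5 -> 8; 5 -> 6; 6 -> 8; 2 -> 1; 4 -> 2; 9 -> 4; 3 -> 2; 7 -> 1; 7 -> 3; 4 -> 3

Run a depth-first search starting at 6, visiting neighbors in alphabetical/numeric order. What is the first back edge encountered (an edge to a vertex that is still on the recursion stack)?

DFS from 6 (visiting neighbors in alphabetical/numeric order); mark gray on enter, black on exit:
6 gray
  8 gray
  8 black
  9 gray
    4 gray
      2 gray
        1 gray
          1→4: 4 is gray → back edge
First back edge: 1 → 4.

1→4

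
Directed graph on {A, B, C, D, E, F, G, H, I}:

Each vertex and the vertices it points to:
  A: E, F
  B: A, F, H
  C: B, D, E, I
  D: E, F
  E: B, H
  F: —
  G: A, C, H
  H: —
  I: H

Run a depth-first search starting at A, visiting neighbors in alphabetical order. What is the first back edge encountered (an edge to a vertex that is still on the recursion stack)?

DFS from A (visiting neighbors in alphabetical order); mark gray on enter, black on exit:
A gray
  E gray
    B gray
      B→A: A is gray → back edge
First back edge: B → A.

B→A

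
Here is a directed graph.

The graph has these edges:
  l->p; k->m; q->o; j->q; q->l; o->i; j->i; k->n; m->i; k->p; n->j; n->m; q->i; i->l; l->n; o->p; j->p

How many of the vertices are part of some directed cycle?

7

A vertex is on a directed cycle iff it belongs to a strongly connected component of size ≥ 2 (or has a self-loop).
The vertices on cycles are {i, j, l, m, n, o, q} — 7 in total.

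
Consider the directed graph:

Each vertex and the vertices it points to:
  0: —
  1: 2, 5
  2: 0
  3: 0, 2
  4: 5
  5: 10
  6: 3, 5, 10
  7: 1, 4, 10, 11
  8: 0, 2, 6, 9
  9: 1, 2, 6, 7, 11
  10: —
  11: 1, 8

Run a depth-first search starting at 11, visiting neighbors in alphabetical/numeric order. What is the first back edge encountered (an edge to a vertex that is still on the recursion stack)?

DFS from 11 (visiting neighbors in alphabetical/numeric order); mark gray on enter, black on exit:
11 gray
  1 gray
    2 gray
      0 gray
      0 black
    2 black
    5 gray
      10 gray
      10 black
    5 black
  1 black
  8 gray
    8→0: 0 black — skip
    8→2: 2 black — skip
    6 gray
      3 gray
        3→0: 0 black — skip
        3→2: 2 black — skip
      3 black
      6→5: 5 black — skip
      6→10: 10 black — skip
    6 black
    9 gray
      9→1: 1 black — skip
      9→2: 2 black — skip
      9→6: 6 black — skip
      7 gray
        7→1: 1 black — skip
        4 gray
          4→5: 5 black — skip
        4 black
        7→10: 10 black — skip
        7→11: 11 is gray → back edge
First back edge: 7 → 11.

7→11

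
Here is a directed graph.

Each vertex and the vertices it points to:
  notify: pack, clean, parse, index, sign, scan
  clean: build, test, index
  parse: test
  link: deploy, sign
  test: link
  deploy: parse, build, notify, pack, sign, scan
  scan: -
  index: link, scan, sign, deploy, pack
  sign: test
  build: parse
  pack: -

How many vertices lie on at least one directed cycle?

9

A vertex is on a directed cycle iff it belongs to a strongly connected component of size ≥ 2 (or has a self-loop).
The vertices on cycles are {link, sign, test, build, clean, index, parse, deploy, notify} — 9 in total.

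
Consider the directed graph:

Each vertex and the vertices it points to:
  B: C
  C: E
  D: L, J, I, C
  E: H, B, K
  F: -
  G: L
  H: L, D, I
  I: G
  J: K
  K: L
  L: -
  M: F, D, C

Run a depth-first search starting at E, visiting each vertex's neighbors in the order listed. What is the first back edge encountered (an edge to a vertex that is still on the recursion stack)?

C->E

DFS from E (visiting each vertex's neighbors in the order listed); mark gray on enter, black on exit:
E gray
  H gray
    L gray
    L black
    D gray
      D→L: L black — skip
      J gray
        K gray
          K→L: L black — skip
        K black
      J black
      I gray
        G gray
          G→L: L black — skip
        G black
      I black
      C gray
        C→E: E is gray → back edge
First back edge: C → E.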